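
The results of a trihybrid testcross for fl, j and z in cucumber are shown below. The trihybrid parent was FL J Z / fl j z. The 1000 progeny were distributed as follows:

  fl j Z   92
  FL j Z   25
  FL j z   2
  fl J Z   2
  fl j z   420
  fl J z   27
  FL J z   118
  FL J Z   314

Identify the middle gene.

The two rarest classes, fl J Z and FL j z, are the double crossovers. Comparing them with the parentals, only the fl allele has switched, so fl is the middle locus and the order is j – fl – z.

fl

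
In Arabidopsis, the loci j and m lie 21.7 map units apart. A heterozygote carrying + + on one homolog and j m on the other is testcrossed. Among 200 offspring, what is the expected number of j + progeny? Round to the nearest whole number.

A map distance of 21.7 map units corresponds to a recombination frequency of 0.217.
The F1 is + + / j m, so j + is a recombinant gamete class with expected frequency r/2 = 0.217/2 = 0.1085.
Expected number = 0.1085 × 200 = 21.70 ≈ 22.

22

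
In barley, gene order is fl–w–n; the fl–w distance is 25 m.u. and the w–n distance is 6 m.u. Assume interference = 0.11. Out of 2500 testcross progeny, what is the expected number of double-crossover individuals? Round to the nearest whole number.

33

Map distances give recombination frequencies of 0.250 and 0.060 for the two intervals.
With interference 0.11 (so coincidence = 0.89), expected double-crossover frequency = 0.250 × 0.060 × 0.89 = 0.01335.
Expected number = 0.01335 × 2500 = 33.38 ≈ 33.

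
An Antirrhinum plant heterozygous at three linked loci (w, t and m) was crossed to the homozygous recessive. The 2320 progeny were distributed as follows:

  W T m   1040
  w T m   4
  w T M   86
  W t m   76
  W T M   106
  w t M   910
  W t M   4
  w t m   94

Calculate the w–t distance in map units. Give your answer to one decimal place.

7.3 map units

The two most frequent reciprocal classes, w t M and W T m, are the parental types, so the F1 was w t M / W T m.
The two rarest classes, W t M and w T m, are the double crossovers. Comparing them with the parentals, only the w allele has switched, so w is the middle locus and the order is m – w – t.
Crossovers in the w–t interval produce the single-crossover classes w T M and W t m (86 + 76 = 162) plus the double crossovers (8).
RF(w–t) = (162 + 8) / 2320 = 170/2320 = 0.0733 → 7.3 map units.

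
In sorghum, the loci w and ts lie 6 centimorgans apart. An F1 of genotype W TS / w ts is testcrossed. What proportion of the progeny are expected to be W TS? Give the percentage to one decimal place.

A map distance of 6 centimorgans corresponds to a recombination frequency of 0.060.
The F1 is W TS / w ts, so W TS is a parental gamete class with expected frequency (1 − r)/2 = 0.940/2 = 0.4700.
That is 0.4700 = 47.0% of the progeny.

47.0%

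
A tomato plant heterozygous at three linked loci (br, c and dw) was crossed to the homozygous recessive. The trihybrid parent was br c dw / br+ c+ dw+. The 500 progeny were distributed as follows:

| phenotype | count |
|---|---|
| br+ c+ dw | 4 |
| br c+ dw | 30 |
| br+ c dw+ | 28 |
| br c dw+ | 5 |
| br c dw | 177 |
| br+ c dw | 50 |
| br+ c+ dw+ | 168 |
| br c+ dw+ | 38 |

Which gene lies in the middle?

The two rarest classes, br c dw+ and br+ c+ dw, are the double crossovers. Comparing them with the parentals, only the dw allele has switched, so dw is the middle locus and the order is br – dw – c.

dw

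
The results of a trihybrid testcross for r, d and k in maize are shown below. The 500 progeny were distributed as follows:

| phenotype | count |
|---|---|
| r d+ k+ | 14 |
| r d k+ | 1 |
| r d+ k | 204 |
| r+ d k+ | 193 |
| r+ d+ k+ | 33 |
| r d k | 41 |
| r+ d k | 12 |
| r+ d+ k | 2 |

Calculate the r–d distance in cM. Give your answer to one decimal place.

The two most frequent reciprocal classes, r d+ k and r+ d k+, are the parental types, so the F1 was r d+ k / r+ d k+.
The two rarest classes, r+ d+ k and r d k+, are the double crossovers. Comparing them with the parentals, only the r allele has switched, so r is the middle locus and the order is k – r – d.
Crossovers in the r–d interval produce the single-crossover classes r d k and r+ d+ k+ (41 + 33 = 74) plus the double crossovers (3).
RF(r–d) = (74 + 3) / 500 = 77/500 = 0.1540 → 15.4 cM.

15.4 cM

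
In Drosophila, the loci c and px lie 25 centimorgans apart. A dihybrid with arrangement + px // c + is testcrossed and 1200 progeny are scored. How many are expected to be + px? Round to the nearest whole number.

A map distance of 25 centimorgans corresponds to a recombination frequency of 0.250.
The F1 is + px / c +, so + px is a parental gamete class with expected frequency (1 − r)/2 = 0.750/2 = 0.3750.
Expected number = 0.3750 × 1200 = 450.00 ≈ 450.

450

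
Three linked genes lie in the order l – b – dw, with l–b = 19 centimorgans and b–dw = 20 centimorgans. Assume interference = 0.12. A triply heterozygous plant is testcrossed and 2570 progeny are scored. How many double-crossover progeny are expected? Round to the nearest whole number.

Map distances give recombination frequencies of 0.190 and 0.200 for the two intervals.
With interference 0.12 (so coincidence = 0.88), expected double-crossover frequency = 0.190 × 0.200 × 0.88 = 0.03344.
Expected number = 0.03344 × 2570 = 85.94 ≈ 86.

86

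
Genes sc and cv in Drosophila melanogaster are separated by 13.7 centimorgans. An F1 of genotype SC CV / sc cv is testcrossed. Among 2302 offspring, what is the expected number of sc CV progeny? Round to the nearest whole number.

A map distance of 13.7 centimorgans corresponds to a recombination frequency of 0.137.
The F1 is SC CV / sc cv, so sc CV is a recombinant gamete class with expected frequency r/2 = 0.137/2 = 0.0685.
Expected number = 0.0685 × 2302 = 157.69 ≈ 158.

158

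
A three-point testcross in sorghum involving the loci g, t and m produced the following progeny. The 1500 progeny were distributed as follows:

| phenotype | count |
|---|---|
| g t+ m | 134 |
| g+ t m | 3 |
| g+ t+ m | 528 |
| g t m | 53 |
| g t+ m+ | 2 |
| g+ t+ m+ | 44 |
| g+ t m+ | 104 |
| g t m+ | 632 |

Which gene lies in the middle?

The two most frequent reciprocal classes, g t m+ and g+ t+ m, are the parental types, so the F1 was g t m+ / g+ t+ m.
The two rarest classes, g t+ m+ and g+ t m, are the double crossovers. Comparing them with the parentals, only the t allele has switched, so t is the middle locus and the order is g – t – m.

t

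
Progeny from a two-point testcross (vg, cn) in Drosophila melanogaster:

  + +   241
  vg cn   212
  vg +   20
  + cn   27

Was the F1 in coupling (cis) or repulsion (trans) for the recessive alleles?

The two most frequent classes are + + (241) and vg cn (212); these are the parental (non-recombinant) types.
So the F1 carried + + on one chromosome and vg cn on the other — the recessive alleles are on the same chromosome (cis / coupling).

cis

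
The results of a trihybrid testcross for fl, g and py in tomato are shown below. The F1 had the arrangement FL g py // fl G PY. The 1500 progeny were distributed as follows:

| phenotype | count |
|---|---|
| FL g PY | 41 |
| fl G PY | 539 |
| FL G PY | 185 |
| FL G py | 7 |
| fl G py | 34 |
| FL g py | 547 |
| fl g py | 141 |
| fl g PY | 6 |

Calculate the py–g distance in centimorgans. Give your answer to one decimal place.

5.9 centimorgans

The two rarest classes, FL G py and fl g PY, are the double crossovers. Comparing them with the parentals, only the g allele has switched, so g is the middle locus and the order is fl – g – py.
Crossovers in the g–py interval produce the single-crossover classes FL g PY and fl G py (41 + 34 = 75) plus the double crossovers (13).
RF(g–py) = (75 + 13) / 1500 = 88/1500 = 0.0587 → 5.9 centimorgans.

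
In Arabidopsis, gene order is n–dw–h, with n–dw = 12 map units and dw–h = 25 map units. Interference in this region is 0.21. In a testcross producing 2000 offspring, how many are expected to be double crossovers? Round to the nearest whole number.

47

Map distances give recombination frequencies of 0.120 and 0.250 for the two intervals.
With interference 0.21 (so coincidence = 0.79), expected double-crossover frequency = 0.120 × 0.250 × 0.79 = 0.02370.
Expected number = 0.02370 × 2000 = 47.40 ≈ 47.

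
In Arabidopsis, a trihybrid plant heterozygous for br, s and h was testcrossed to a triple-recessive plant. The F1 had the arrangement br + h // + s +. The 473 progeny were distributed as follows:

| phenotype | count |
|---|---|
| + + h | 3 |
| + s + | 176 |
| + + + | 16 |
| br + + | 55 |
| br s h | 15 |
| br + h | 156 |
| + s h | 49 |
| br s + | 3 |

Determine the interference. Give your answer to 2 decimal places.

0.30

The two rarest classes, + + h and br s +, are the double crossovers. Comparing them with the parentals, only the br allele has switched, so br is the middle locus and the order is h – br – s.
h–br: (104 + 6)/473 = 0.2326; br–s: (31 + 6)/473 = 0.0782.
Expected DCO frequency = 0.2326 × 0.0782 ≈ 0.01819; observed = 6/473 ≈ 0.01268.
Coefficient of coincidence = 0.01268/0.01819 ≈ 0.70; interference = 1 − 0.70 = 0.30.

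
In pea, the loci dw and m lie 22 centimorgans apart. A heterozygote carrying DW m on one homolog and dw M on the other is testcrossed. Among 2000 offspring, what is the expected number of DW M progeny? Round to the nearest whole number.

A map distance of 22 centimorgans corresponds to a recombination frequency of 0.220.
The F1 is DW m / dw M, so DW M is a recombinant gamete class with expected frequency r/2 = 0.220/2 = 0.1100.
Expected number = 0.1100 × 2000 = 220.00 ≈ 220.

220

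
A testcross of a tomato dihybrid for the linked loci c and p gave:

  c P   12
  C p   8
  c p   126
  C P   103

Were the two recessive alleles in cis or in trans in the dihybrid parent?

cis

The two most frequent classes are C P (103) and c p (126); these are the parental (non-recombinant) types.
So the F1 carried C P on one chromosome and c p on the other — the recessive alleles are on the same chromosome (cis / coupling).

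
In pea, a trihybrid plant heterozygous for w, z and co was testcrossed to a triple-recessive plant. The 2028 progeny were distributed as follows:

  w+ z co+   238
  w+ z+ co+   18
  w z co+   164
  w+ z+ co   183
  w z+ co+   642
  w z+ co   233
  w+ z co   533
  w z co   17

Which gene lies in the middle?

The two most frequent reciprocal classes, w+ z co and w z+ co+, are the parental types, so the F1 was w+ z co / w z+ co+.
The two rarest classes, w z co and w+ z+ co+, are the double crossovers. Comparing them with the parentals, only the w allele has switched, so w is the middle locus and the order is co – w – z.

w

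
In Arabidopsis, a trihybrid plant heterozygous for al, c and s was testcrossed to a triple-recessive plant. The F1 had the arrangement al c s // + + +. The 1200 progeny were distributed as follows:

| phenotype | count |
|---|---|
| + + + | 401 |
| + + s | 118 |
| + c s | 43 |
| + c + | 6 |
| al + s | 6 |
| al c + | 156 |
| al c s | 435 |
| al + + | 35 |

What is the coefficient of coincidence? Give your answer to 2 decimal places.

The two rarest classes, al + s and + c +, are the double crossovers. Comparing them with the parentals, only the c allele has switched, so c is the middle locus and the order is al – c – s.
al–c: (78 + 12)/1200 = 0.0750; c–s: (274 + 12)/1200 = 0.2383.
Expected DCO frequency = 0.0750 × 0.2383 ≈ 0.01787; observed = 12/1200 ≈ 0.01000.
Coefficient of coincidence = 0.01000/0.01787 ≈ 0.56.

0.56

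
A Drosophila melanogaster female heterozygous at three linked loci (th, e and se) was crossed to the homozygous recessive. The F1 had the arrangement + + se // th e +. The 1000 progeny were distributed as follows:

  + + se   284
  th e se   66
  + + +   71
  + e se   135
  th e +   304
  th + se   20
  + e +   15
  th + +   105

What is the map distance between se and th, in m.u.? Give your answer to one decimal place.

The two rarest classes, th + se and + e +, are the double crossovers. Comparing them with the parentals, only the th allele has switched, so th is the middle locus and the order is se – th – e.
Crossovers in the se–th interval produce the single-crossover classes + + + and th e se (71 + 66 = 137) plus the double crossovers (35).
RF(se–th) = (137 + 35) / 1000 = 172/1000 = 0.1720 → 17.2 m.u.

17.2 m.u.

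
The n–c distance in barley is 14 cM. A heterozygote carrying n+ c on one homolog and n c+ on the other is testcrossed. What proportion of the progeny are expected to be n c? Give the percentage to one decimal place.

7.0%

A map distance of 14 cM corresponds to a recombination frequency of 0.140.
The F1 is n+ c / n c+, so n c is a recombinant gamete class with expected frequency r/2 = 0.140/2 = 0.0700.
That is 0.0700 = 7.0% of the progeny.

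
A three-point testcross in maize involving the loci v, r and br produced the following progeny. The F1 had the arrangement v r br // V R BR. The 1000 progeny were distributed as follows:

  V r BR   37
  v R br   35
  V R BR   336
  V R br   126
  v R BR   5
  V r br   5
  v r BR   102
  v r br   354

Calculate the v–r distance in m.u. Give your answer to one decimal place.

The two rarest classes, V r br and v R BR, are the double crossovers. Comparing them with the parentals, only the v allele has switched, so v is the middle locus and the order is br – v – r.
Crossovers in the v–r interval produce the single-crossover classes v R br and V r BR (35 + 37 = 72) plus the double crossovers (10).
RF(v–r) = (72 + 10) / 1000 = 82/1000 = 0.0820 → 8.2 m.u.

8.2 m.u.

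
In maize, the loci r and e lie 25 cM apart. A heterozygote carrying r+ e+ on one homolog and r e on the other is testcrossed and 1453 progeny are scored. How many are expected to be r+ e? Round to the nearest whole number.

182

A map distance of 25 cM corresponds to a recombination frequency of 0.250.
The F1 is r+ e+ / r e, so r+ e is a recombinant gamete class with expected frequency r/2 = 0.250/2 = 0.1250.
Expected number = 0.1250 × 1453 = 181.62 ≈ 182.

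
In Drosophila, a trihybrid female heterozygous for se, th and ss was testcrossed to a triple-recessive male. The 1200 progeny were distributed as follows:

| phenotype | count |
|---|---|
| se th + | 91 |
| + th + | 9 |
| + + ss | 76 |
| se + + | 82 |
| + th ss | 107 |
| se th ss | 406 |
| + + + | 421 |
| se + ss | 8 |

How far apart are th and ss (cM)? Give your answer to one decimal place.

The two most frequent reciprocal classes, se th ss and + + +, are the parental types, so the F1 was se th ss / + + +.
The two rarest classes, se + ss and + th +, are the double crossovers. Comparing them with the parentals, only the th allele has switched, so th is the middle locus and the order is se – th – ss.
Crossovers in the th–ss interval produce the single-crossover classes se th + and + + ss (91 + 76 = 167) plus the double crossovers (17).
RF(th–ss) = (167 + 17) / 1200 = 184/1200 = 0.1533 → 15.3 cM.

15.3 cM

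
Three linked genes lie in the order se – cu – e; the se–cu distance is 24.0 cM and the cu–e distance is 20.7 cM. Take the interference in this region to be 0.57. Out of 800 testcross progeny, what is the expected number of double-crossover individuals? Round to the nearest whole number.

17

Map distances give recombination frequencies of 0.240 and 0.207 for the two intervals.
With interference 0.57 (so coincidence = 0.43), expected double-crossover frequency = 0.240 × 0.207 × 0.43 = 0.02136.
Expected number = 0.02136 × 800 = 17.09 ≈ 17.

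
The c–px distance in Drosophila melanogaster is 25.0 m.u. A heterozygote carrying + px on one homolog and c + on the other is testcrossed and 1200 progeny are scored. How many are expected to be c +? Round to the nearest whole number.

450

A map distance of 25.0 m.u. corresponds to a recombination frequency of 0.250.
The F1 is + px / c +, so c + is a parental gamete class with expected frequency (1 − r)/2 = 0.750/2 = 0.3750.
Expected number = 0.3750 × 1200 = 450.00 ≈ 450.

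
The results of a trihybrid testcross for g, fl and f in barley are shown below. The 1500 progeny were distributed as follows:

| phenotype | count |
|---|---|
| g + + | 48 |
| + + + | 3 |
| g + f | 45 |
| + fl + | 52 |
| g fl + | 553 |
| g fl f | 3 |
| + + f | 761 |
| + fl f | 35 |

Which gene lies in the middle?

f

The two most frequent reciprocal classes, + + f and g fl +, are the parental types, so the F1 was + + f / g fl +.
The two rarest classes, + + + and g fl f, are the double crossovers. Comparing them with the parentals, only the f allele has switched, so f is the middle locus and the order is fl – f – g.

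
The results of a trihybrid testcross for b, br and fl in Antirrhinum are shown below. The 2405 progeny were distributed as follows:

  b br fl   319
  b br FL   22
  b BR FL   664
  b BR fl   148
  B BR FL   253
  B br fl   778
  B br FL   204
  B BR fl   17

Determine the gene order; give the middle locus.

The two most frequent reciprocal classes, B br fl and b BR FL, are the parental types, so the F1 was B br fl / b BR FL.
The two rarest classes, B BR fl and b br FL, are the double crossovers. Comparing them with the parentals, only the br allele has switched, so br is the middle locus and the order is b – br – fl.

br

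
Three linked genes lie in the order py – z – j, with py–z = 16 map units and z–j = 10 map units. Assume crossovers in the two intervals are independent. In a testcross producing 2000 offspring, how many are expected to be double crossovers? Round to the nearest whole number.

32

Map distances give recombination frequencies of 0.160 and 0.100 for the two intervals.
With no interference, expected double-crossover frequency = 0.160 × 0.100 = 0.01600.
Expected number = 0.01600 × 2000 = 32.00 ≈ 32.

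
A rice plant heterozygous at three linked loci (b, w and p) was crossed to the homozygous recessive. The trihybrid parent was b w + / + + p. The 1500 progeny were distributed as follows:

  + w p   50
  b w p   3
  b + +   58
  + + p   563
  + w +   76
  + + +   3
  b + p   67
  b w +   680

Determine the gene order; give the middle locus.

p

The two rarest classes, b w p and + + +, are the double crossovers. Comparing them with the parentals, only the p allele has switched, so p is the middle locus and the order is b – p – w.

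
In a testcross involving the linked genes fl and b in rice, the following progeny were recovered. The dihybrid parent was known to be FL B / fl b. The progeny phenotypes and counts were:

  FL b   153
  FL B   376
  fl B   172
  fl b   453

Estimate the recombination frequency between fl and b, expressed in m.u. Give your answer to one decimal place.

28.2 m.u.

The recombinant classes are FL b and fl B: 153 + 172 = 325.
Recombination frequency = 325/1154 = 0.2816 ≈ 28.2%, i.e. 28.2 m.u.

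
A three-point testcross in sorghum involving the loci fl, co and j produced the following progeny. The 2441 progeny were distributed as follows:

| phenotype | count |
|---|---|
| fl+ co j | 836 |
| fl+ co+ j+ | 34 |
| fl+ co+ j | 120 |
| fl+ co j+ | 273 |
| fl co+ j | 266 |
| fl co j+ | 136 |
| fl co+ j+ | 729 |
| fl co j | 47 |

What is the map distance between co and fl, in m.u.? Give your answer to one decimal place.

The two most frequent reciprocal classes, fl co+ j+ and fl+ co j, are the parental types, so the F1 was fl co+ j+ / fl+ co j.
The two rarest classes, fl+ co+ j+ and fl co j, are the double crossovers. Comparing them with the parentals, only the fl allele has switched, so fl is the middle locus and the order is j – fl – co.
Crossovers in the fl–co interval produce the single-crossover classes fl co j+ and fl+ co+ j (136 + 120 = 256) plus the double crossovers (81).
RF(fl–co) = (256 + 81) / 2441 = 337/2441 = 0.1381 → 13.8 m.u.

13.8 m.u.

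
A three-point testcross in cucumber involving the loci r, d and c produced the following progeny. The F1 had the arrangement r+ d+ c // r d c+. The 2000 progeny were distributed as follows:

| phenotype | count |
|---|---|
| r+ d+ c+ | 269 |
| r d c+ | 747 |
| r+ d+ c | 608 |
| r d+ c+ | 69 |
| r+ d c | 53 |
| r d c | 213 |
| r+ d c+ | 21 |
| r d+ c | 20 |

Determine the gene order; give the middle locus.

r

The two rarest classes, r d+ c and r+ d c+, are the double crossovers. Comparing them with the parentals, only the r allele has switched, so r is the middle locus and the order is c – r – d.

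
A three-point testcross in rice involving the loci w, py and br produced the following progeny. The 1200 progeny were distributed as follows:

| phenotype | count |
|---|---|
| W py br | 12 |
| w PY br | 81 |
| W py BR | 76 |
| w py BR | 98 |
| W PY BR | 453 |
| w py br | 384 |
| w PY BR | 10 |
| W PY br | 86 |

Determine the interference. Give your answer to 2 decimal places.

0.28

The two most frequent reciprocal classes, w py br and W PY BR, are the parental types, so the F1 was w py br / W PY BR.
The two rarest classes, W py br and w PY BR, are the double crossovers. Comparing them with the parentals, only the w allele has switched, so w is the middle locus and the order is br – w – py.
br–w: (184 + 22)/1200 = 0.1717; w–py: (157 + 22)/1200 = 0.1492.
Expected DCO frequency = 0.1717 × 0.1492 ≈ 0.02562; observed = 22/1200 ≈ 0.01833.
Coefficient of coincidence = 0.01833/0.02562 ≈ 0.72; interference = 1 − 0.72 = 0.28.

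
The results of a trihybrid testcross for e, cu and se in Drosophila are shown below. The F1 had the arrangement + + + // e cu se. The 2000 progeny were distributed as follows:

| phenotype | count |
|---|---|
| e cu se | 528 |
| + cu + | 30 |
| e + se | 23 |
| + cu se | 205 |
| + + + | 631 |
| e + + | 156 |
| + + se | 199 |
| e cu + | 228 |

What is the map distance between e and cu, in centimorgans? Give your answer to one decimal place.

20.7 centimorgans

The two rarest classes, + cu + and e + se, are the double crossovers. Comparing them with the parentals, only the cu allele has switched, so cu is the middle locus and the order is se – cu – e.
Crossovers in the cu–e interval produce the single-crossover classes e + + and + cu se (156 + 205 = 361) plus the double crossovers (53).
RF(cu–e) = (361 + 53) / 2000 = 414/2000 = 0.2070 → 20.7 centimorgans.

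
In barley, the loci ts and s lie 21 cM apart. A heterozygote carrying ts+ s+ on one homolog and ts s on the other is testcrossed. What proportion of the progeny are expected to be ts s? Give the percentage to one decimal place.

A map distance of 21 cM corresponds to a recombination frequency of 0.210.
The F1 is ts+ s+ / ts s, so ts s is a parental gamete class with expected frequency (1 − r)/2 = 0.790/2 = 0.3950.
That is 0.3950 = 39.5% of the progeny.

39.5%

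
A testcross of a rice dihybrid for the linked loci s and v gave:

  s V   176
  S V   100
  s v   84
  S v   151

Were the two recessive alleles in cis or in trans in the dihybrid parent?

The two most frequent classes are S v (151) and s V (176); these are the parental (non-recombinant) types.
So the F1 carried S v on one chromosome and s V on the other — the recessive alleles are on opposite chromosomes (trans / repulsion).

trans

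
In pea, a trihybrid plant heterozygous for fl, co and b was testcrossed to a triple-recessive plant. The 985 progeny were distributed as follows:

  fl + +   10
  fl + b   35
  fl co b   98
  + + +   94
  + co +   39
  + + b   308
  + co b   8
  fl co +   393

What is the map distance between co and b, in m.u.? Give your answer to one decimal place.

The two most frequent reciprocal classes, + + b and fl co +, are the parental types, so the F1 was + + b / fl co +.
The two rarest classes, + co b and fl + +, are the double crossovers. Comparing them with the parentals, only the co allele has switched, so co is the middle locus and the order is fl – co – b.
Crossovers in the co–b interval produce the single-crossover classes + + + and fl co b (94 + 98 = 192) plus the double crossovers (18).
RF(co–b) = (192 + 18) / 985 = 210/985 = 0.2132 → 21.3 m.u.

21.3 m.u.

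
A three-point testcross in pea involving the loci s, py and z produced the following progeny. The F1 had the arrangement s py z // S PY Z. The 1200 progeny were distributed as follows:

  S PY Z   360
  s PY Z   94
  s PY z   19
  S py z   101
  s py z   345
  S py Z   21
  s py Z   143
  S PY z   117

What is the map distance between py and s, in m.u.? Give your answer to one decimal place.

19.6 m.u.

The two rarest classes, s PY z and S py Z, are the double crossovers. Comparing them with the parentals, only the py allele has switched, so py is the middle locus and the order is z – py – s.
Crossovers in the py–s interval produce the single-crossover classes S py z and s PY Z (101 + 94 = 195) plus the double crossovers (40).
RF(py–s) = (195 + 40) / 1200 = 235/1200 = 0.1958 → 19.6 m.u.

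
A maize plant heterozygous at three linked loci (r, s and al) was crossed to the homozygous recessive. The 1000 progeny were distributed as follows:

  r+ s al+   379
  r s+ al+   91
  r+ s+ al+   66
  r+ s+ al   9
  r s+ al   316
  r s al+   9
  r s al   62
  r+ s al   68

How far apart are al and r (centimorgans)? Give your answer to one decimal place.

17.7 centimorgans

The two most frequent reciprocal classes, r+ s al+ and r s+ al, are the parental types, so the F1 was r+ s al+ / r s+ al.
The two rarest classes, r s al+ and r+ s+ al, are the double crossovers. Comparing them with the parentals, only the r allele has switched, so r is the middle locus and the order is s – r – al.
Crossovers in the r–al interval produce the single-crossover classes r+ s al and r s+ al+ (68 + 91 = 159) plus the double crossovers (18).
RF(r–al) = (159 + 18) / 1000 = 177/1000 = 0.1770 → 17.7 centimorgans.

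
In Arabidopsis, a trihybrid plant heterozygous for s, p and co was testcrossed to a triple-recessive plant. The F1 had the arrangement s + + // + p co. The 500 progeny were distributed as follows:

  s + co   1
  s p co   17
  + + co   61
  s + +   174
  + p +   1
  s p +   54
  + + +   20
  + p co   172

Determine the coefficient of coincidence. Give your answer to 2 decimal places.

The two rarest classes, s + co and + p +, are the double crossovers. Comparing them with the parentals, only the co allele has switched, so co is the middle locus and the order is p – co – s.
p–co: (115 + 2)/500 = 0.2340; co–s: (37 + 2)/500 = 0.0780.
Expected DCO frequency = 0.2340 × 0.0780 ≈ 0.01825; observed = 2/500 ≈ 0.00400.
Coefficient of coincidence = 0.00400/0.01825 ≈ 0.22.

0.22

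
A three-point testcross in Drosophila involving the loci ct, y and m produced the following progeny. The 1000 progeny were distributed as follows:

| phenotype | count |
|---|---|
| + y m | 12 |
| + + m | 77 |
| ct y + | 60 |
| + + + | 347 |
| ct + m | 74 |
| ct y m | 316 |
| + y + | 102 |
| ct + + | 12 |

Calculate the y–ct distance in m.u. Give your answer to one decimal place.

20.0 m.u.

The two most frequent reciprocal classes, ct y m and + + +, are the parental types, so the F1 was ct y m / + + +.
The two rarest classes, + y m and ct + +, are the double crossovers. Comparing them with the parentals, only the ct allele has switched, so ct is the middle locus and the order is y – ct – m.
Crossovers in the y–ct interval produce the single-crossover classes ct + m and + y + (74 + 102 = 176) plus the double crossovers (24).
RF(y–ct) = (176 + 24) / 1000 = 200/1000 = 0.2000 → 20.0 m.u.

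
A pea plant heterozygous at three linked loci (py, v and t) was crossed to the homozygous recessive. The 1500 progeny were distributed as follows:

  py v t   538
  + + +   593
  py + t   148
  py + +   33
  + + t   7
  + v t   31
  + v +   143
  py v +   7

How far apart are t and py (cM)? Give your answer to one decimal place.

The two most frequent reciprocal classes, py v t and + + +, are the parental types, so the F1 was py v t / + + +.
The two rarest classes, py v + and + + t, are the double crossovers. Comparing them with the parentals, only the t allele has switched, so t is the middle locus and the order is py – t – v.
Crossovers in the py–t interval produce the single-crossover classes + v t and py + + (31 + 33 = 64) plus the double crossovers (14).
RF(py–t) = (64 + 14) / 1500 = 78/1500 = 0.0520 → 5.2 cM.

5.2 cM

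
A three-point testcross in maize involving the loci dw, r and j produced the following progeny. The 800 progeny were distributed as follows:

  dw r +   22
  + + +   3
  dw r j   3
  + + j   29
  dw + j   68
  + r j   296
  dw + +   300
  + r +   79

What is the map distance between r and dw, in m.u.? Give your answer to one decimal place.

The two most frequent reciprocal classes, + r j and dw + +, are the parental types, so the F1 was + r j / dw + +.
The two rarest classes, dw r j and + + +, are the double crossovers. Comparing them with the parentals, only the dw allele has switched, so dw is the middle locus and the order is j – dw – r.
Crossovers in the dw–r interval produce the single-crossover classes + + j and dw r + (29 + 22 = 51) plus the double crossovers (6).
RF(dw–r) = (51 + 6) / 800 = 57/800 = 0.0712 → 7.1 m.u.

7.1 m.u.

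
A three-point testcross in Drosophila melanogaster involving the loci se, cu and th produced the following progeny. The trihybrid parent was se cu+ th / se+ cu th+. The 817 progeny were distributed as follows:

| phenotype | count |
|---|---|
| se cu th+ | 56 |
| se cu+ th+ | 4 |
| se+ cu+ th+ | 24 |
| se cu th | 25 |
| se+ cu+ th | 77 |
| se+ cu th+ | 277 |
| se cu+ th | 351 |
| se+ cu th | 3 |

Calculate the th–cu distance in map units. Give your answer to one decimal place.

6.9 map units

The two rarest classes, se cu+ th+ and se+ cu th, are the double crossovers. Comparing them with the parentals, only the th allele has switched, so th is the middle locus and the order is se – th – cu.
Crossovers in the th–cu interval produce the single-crossover classes se cu th and se+ cu+ th+ (25 + 24 = 49) plus the double crossovers (7).
RF(th–cu) = (49 + 7) / 817 = 56/817 = 0.0685 → 6.9 map units.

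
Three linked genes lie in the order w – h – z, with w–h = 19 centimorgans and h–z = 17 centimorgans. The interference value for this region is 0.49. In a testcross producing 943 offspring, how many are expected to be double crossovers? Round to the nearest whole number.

Map distances give recombination frequencies of 0.190 and 0.170 for the two intervals.
With interference 0.49 (so coincidence = 0.51), expected double-crossover frequency = 0.190 × 0.170 × 0.51 = 0.01647.
Expected number = 0.01647 × 943 = 15.53 ≈ 16.

16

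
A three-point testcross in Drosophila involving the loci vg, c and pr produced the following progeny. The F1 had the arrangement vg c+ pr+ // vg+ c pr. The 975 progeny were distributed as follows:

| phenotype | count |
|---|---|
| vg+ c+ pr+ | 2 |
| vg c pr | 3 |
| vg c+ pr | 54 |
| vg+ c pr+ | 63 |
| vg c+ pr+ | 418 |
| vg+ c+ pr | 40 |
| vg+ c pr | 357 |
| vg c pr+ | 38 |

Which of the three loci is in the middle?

vg

The two rarest classes, vg+ c+ pr+ and vg c pr, are the double crossovers. Comparing them with the parentals, only the vg allele has switched, so vg is the middle locus and the order is c – vg – pr.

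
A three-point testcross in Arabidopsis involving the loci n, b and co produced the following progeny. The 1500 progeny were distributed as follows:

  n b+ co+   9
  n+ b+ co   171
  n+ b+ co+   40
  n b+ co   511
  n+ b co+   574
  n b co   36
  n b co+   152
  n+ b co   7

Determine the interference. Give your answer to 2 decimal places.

0.23

The two most frequent reciprocal classes, n+ b co+ and n b+ co, are the parental types, so the F1 was n+ b co+ / n b+ co.
The two rarest classes, n+ b co and n b+ co+, are the double crossovers. Comparing them with the parentals, only the co allele has switched, so co is the middle locus and the order is n – co – b.
n–co: (323 + 16)/1500 = 0.2260; co–b: (76 + 16)/1500 = 0.0613.
Expected DCO frequency = 0.2260 × 0.0613 ≈ 0.01385; observed = 16/1500 ≈ 0.01067.
Coefficient of coincidence = 0.01067/0.01385 ≈ 0.77; interference = 1 − 0.77 = 0.23.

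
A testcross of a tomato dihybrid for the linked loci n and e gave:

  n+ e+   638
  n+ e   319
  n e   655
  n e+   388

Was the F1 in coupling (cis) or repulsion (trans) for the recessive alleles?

cis

The two most frequent classes are n+ e+ (638) and n e (655); these are the parental (non-recombinant) types.
So the F1 carried n+ e+ on one chromosome and n e on the other — the recessive alleles are on the same chromosome (cis / coupling).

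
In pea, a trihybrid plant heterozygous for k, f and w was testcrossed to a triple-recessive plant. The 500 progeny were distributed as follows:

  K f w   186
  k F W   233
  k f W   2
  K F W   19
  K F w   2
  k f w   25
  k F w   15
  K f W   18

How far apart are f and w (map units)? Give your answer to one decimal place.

The two most frequent reciprocal classes, k F W and K f w, are the parental types, so the F1 was k F W / K f w.
The two rarest classes, k f W and K F w, are the double crossovers. Comparing them with the parentals, only the f allele has switched, so f is the middle locus and the order is w – f – k.
Crossovers in the w–f interval produce the single-crossover classes k F w and K f W (15 + 18 = 33) plus the double crossovers (4).
RF(w–f) = (33 + 4) / 500 = 37/500 = 0.0740 → 7.4 map units.

7.4 map units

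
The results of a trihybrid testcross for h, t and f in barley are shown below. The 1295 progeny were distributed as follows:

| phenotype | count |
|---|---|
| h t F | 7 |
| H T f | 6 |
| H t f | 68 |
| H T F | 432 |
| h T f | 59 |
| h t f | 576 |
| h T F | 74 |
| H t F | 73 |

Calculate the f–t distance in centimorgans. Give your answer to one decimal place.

11.2 centimorgans

The two most frequent reciprocal classes, h t f and H T F, are the parental types, so the F1 was h t f / H T F.
The two rarest classes, h t F and H T f, are the double crossovers. Comparing them with the parentals, only the f allele has switched, so f is the middle locus and the order is t – f – h.
Crossovers in the t–f interval produce the single-crossover classes h T f and H t F (59 + 73 = 132) plus the double crossovers (13).
RF(t–f) = (132 + 13) / 1295 = 145/1295 = 0.1120 → 11.2 centimorgans.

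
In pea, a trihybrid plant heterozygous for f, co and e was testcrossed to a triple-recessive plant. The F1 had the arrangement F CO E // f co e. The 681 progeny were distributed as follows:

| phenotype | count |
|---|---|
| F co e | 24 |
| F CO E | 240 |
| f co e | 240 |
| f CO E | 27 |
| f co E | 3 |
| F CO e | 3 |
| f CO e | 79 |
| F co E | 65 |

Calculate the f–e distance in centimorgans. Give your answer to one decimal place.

The two rarest classes, F CO e and f co E, are the double crossovers. Comparing them with the parentals, only the e allele has switched, so e is the middle locus and the order is co – e – f.
Crossovers in the e–f interval produce the single-crossover classes f CO E and F co e (27 + 24 = 51) plus the double crossovers (6).
RF(e–f) = (51 + 6) / 681 = 57/681 = 0.0837 → 8.4 centimorgans.

8.4 centimorgans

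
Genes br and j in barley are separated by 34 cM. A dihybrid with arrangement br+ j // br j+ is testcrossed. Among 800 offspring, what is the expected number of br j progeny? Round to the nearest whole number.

A map distance of 34 cM corresponds to a recombination frequency of 0.340.
The F1 is br+ j / br j+, so br j is a recombinant gamete class with expected frequency r/2 = 0.340/2 = 0.1700.
Expected number = 0.1700 × 800 = 136.00 ≈ 136.

136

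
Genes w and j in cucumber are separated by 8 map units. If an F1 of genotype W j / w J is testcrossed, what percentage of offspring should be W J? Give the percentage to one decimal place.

A map distance of 8 map units corresponds to a recombination frequency of 0.080.
The F1 is W j / w J, so W J is a recombinant gamete class with expected frequency r/2 = 0.080/2 = 0.0400.
That is 0.0400 = 4.0% of the progeny.

4.0%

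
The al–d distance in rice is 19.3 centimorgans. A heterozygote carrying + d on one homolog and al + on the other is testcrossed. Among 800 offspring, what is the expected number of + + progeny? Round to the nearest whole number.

A map distance of 19.3 centimorgans corresponds to a recombination frequency of 0.193.
The F1 is + d / al +, so + + is a recombinant gamete class with expected frequency r/2 = 0.193/2 = 0.0965.
Expected number = 0.0965 × 800 = 77.20 ≈ 77.

77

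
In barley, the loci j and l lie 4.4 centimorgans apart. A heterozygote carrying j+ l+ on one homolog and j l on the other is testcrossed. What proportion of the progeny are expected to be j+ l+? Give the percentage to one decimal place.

47.8%

A map distance of 4.4 centimorgans corresponds to a recombination frequency of 0.044.
The F1 is j+ l+ / j l, so j+ l+ is a parental gamete class with expected frequency (1 − r)/2 = 0.956/2 = 0.4780.
That is 0.4780 = 47.8% of the progeny.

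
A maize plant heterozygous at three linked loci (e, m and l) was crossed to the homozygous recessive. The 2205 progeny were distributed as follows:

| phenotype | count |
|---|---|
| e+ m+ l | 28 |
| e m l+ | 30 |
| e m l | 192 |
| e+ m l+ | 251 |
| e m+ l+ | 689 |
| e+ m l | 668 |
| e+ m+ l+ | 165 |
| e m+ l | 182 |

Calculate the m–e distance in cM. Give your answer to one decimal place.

18.8 cM

The two most frequent reciprocal classes, e+ m l and e m+ l+, are the parental types, so the F1 was e+ m l / e m+ l+.
The two rarest classes, e+ m+ l and e m l+, are the double crossovers. Comparing them with the parentals, only the m allele has switched, so m is the middle locus and the order is e – m – l.
Crossovers in the e–m interval produce the single-crossover classes e m l and e+ m+ l+ (192 + 165 = 357) plus the double crossovers (58).
RF(e–m) = (357 + 58) / 2205 = 415/2205 = 0.1882 → 18.8 cM.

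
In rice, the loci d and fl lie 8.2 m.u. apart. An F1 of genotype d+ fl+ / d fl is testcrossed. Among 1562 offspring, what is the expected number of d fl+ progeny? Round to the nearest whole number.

64

A map distance of 8.2 m.u. corresponds to a recombination frequency of 0.082.
The F1 is d+ fl+ / d fl, so d fl+ is a recombinant gamete class with expected frequency r/2 = 0.082/2 = 0.0410.
Expected number = 0.0410 × 1562 = 64.04 ≈ 64.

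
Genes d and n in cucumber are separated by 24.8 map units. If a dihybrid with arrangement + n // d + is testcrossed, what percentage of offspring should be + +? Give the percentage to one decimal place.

12.4%

A map distance of 24.8 map units corresponds to a recombination frequency of 0.248.
The F1 is + n / d +, so + + is a recombinant gamete class with expected frequency r/2 = 0.248/2 = 0.1240.
That is 0.1240 = 12.4% of the progeny.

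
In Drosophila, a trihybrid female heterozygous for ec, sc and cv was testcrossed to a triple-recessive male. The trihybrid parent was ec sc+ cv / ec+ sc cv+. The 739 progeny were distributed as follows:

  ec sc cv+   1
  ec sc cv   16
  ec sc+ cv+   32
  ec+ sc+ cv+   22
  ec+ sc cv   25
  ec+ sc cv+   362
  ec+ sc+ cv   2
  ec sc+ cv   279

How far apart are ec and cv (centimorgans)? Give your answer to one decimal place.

The two rarest classes, ec+ sc+ cv and ec sc cv+, are the double crossovers. Comparing them with the parentals, only the ec allele has switched, so ec is the middle locus and the order is cv – ec – sc.
Crossovers in the cv–ec interval produce the single-crossover classes ec sc+ cv+ and ec+ sc cv (32 + 25 = 57) plus the double crossovers (3).
RF(cv–ec) = (57 + 3) / 739 = 60/739 = 0.0812 → 8.1 centimorgans.

8.1 centimorgans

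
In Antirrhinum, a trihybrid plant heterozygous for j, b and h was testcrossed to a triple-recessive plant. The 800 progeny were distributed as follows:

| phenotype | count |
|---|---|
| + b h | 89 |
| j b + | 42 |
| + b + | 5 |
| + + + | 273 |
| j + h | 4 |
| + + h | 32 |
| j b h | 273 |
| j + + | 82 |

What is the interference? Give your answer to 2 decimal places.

The two most frequent reciprocal classes, j b h and + + +, are the parental types, so the F1 was j b h / + + +.
The two rarest classes, j + h and + b +, are the double crossovers. Comparing them with the parentals, only the b allele has switched, so b is the middle locus and the order is h – b – j.
h–b: (74 + 9)/800 = 0.1037; b–j: (171 + 9)/800 = 0.2250.
Expected DCO frequency = 0.1037 × 0.2250 ≈ 0.02333; observed = 9/800 ≈ 0.01125.
Coefficient of coincidence = 0.01125/0.02333 ≈ 0.48; interference = 1 − 0.48 = 0.52.

0.52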